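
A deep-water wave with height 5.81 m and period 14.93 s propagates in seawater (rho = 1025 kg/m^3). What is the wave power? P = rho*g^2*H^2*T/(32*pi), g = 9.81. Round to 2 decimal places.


P = rho * g^2 * H^2 * T / (32 * pi)
P = 1025 * 9.81^2 * 5.81^2 * 14.93 / (32 * pi)
P = 1025 * 96.2361 * 33.7561 * 14.93 / 100.53096
P = 494508.89 W/m

494508.89


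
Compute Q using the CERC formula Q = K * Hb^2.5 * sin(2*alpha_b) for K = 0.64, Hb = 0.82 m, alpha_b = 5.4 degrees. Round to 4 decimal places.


Q = K * Hb^2.5 * sin(2 * alpha_b)
Hb^2.5 = 0.82^2.5 = 0.608884
sin(2 * 5.4) = sin(10.8) = 0.187381
Q = 0.64 * 0.608884 * 0.187381
Q = 0.0730 m^3/s

0.0730


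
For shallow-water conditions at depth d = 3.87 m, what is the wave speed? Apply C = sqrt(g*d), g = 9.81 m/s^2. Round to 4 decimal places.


Using the shallow-water approximation:
C = sqrt(g * d) = sqrt(9.81 * 3.87)
C = sqrt(37.9647)
C = 6.1616 m/s

6.1616


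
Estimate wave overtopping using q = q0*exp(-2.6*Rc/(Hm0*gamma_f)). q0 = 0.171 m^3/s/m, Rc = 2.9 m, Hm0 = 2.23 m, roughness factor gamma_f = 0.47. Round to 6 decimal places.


q = q0 * exp(-2.6 * Rc / (Hm0 * gamma_f))
Exponent = -2.6 * 2.9 / (2.23 * 0.47)
= -2.6 * 2.9 / 1.0481
= -7.193970
exp(-7.193970) = 0.000751
q = 0.171 * 0.000751
q = 0.000128 m^3/s/m

0.000128


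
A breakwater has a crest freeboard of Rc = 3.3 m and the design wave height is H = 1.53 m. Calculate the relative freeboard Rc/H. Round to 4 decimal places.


Relative freeboard = Rc / H
= 3.3 / 1.53
= 2.1569

2.1569


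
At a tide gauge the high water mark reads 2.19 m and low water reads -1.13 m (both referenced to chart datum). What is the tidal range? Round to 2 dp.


Tidal range = High water - Low water
Tidal range = 2.19 - (-1.13)
Tidal range = 3.32 m

3.32


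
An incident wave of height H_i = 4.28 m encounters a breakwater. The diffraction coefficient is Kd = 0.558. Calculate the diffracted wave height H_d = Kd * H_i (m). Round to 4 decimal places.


H_d = Kd * H_i
H_d = 0.558 * 4.28
H_d = 2.3882 m

2.3882


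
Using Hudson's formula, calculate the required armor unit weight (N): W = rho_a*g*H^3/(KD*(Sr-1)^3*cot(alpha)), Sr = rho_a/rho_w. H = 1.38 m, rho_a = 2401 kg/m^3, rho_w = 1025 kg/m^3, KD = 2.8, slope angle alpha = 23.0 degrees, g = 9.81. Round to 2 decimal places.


Sr = rho_a / rho_w = 2401 / 1025 = 2.342439
(Sr - 1) = 1.342439
(Sr - 1)^3 = 2.419266
cot(23.0) = 1 / tan(23.0) = 1 / 0.424475 = 2.355852
Numerator = 2401 * 9.81 * 1.38^3 = 61901.1086
Denominator = 2.8 * 2.419266 * 2.355852 = 15.958417
W = 61901.1086 / 15.958417
W = 3878.90 N

3878.90


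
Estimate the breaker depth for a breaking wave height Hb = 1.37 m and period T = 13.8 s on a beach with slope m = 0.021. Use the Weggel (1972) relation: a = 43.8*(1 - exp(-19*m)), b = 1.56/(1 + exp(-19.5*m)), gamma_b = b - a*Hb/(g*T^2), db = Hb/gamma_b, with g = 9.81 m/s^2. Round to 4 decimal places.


a = 43.8 * (1 - exp(-19 * m))
exp(-19 * 0.021) = exp(-0.3990) = 0.670991
a = 43.8 * (1 - 0.670991) = 14.410607
b = 1.56 / (1 + exp(-19.5 * m))
exp(-19.5 * 0.021) = exp(-0.4095) = 0.663982
b = 1.56 / (1 + 0.663982) = 0.937510
Hb / (g * T^2) = 1.37 / (9.81 * 13.8^2) = 1.37 / 1868.2164 = 0.00073332
gamma_b = b - a * Hb/(g*T^2) = 0.937510 - 14.410607 * 0.00073332 = 0.926942
db = Hb / gamma_b = 1.37 / 0.926942
db = 1.4780 m

1.4780


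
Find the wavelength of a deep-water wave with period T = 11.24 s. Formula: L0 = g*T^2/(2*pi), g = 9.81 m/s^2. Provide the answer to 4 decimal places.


L0 = g * T^2 / (2 * pi)
L0 = 9.81 * 11.24^2 / (2 * pi)
L0 = 9.81 * 126.3376 / 6.28319
L0 = 1239.3719 / 6.28319
L0 = 197.2522 m

197.2522


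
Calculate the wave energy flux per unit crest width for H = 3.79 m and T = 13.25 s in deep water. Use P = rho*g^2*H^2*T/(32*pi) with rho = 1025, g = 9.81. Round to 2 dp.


P = rho * g^2 * H^2 * T / (32 * pi)
P = 1025 * 9.81^2 * 3.79^2 * 13.25 / (32 * pi)
P = 1025 * 96.2361 * 14.3641 * 13.25 / 100.53096
P = 186748.16 W/m

186748.16


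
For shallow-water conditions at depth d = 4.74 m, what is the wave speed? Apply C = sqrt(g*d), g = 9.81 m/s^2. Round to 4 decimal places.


Using the shallow-water approximation:
C = sqrt(g * d) = sqrt(9.81 * 4.74)
C = sqrt(46.4994)
C = 6.8190 m/s

6.8190


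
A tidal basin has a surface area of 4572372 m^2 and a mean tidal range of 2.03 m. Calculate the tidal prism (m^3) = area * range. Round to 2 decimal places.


Tidal prism = Area * Tidal range
P = 4572372 * 2.03
P = 9281915.16 m^3

9281915.16


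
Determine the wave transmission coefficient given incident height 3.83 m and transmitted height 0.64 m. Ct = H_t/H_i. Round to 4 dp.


Ct = H_t / H_i
Ct = 0.64 / 3.83
Ct = 0.1671

0.1671


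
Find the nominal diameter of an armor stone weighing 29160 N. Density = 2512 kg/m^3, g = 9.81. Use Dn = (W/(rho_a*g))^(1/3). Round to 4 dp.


V = W / (rho_a * g)
V = 29160 / (2512 * 9.81)
V = 29160 / 24642.72
V = 1.183311 m^3
Dn = V^(1/3) = 1.183311^(1/3)
Dn = 1.0577 m

1.0577


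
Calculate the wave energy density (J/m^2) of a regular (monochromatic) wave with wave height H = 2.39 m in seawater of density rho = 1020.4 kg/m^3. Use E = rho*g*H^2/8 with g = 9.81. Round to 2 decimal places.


E = (1/8) * rho * g * H^2
E = (1/8) * 1020.4 * 9.81 * 2.39^2
E = 0.125 * 1020.4 * 9.81 * 5.7121
E = 7147.35 J/m^2

7147.35


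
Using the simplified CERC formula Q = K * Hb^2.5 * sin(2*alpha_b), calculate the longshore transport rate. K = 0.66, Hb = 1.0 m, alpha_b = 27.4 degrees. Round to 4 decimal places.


Q = K * Hb^2.5 * sin(2 * alpha_b)
Hb^2.5 = 1.0^2.5 = 1.000000
sin(2 * 27.4) = sin(54.8) = 0.817145
Q = 0.66 * 1.000000 * 0.817145
Q = 0.5393 m^3/s

0.5393


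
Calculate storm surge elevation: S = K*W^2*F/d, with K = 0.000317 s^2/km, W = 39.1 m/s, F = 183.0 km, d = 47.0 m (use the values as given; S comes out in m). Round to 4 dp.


S = K * W^2 * F / d
W^2 = 39.1^2 = 1528.81
S = 0.000317 * 1528.81 * 183.0 / 47.0
Numerator = 0.000317 * 1528.81 * 183.0 = 88.687797
S = 88.687797 / 47.0 = 1.8870 m

1.8870


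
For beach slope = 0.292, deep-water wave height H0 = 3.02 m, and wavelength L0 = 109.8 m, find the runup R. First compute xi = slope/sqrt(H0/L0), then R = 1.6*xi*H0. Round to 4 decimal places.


xi = slope / sqrt(H0/L0)
H0/L0 = 3.02/109.8 = 0.027505
sqrt(0.027505) = 0.165845
xi = 0.292 / 0.165845 = 1.760680
R = 1.6 * xi * H0 = 1.6 * 1.760680 * 3.02
R = 8.5076 m

8.5076


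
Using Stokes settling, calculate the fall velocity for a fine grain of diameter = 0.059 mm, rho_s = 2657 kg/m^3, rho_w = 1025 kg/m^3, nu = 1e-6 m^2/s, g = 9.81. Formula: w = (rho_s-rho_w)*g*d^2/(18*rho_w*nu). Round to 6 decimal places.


w = (rho_s - rho_w) * g * d^2 / (18 * rho_w * nu)
d = 0.059 mm = 0.000059 m
rho_s - rho_w = 2657 - 1025 = 1632
Numerator = 1632 * 9.81 * (0.000059)^2 = 0.000055730532
Denominator = 18 * 1025 * 1e-6 = 0.018450
w = 0.003021 m/s

0.003021


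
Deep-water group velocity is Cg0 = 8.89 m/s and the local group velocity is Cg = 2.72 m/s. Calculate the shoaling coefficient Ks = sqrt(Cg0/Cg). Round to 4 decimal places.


Ks = sqrt(Cg0 / Cg)
Ks = sqrt(8.89 / 2.72)
Ks = sqrt(3.2684)
Ks = 1.8079

1.8079


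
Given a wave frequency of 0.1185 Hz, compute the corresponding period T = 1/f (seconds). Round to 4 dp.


T = 1 / f
T = 1 / 0.1185
T = 8.4388 s

8.4388


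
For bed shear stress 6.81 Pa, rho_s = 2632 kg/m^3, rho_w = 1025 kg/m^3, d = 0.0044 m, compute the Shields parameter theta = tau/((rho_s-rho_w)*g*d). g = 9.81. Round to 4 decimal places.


theta = tau / ((rho_s - rho_w) * g * d)
rho_s - rho_w = 2632 - 1025 = 1607
Denominator = 1607 * 9.81 * 0.0044 = 69.364548
theta = 6.81 / 69.364548
theta = 0.0982

0.0982


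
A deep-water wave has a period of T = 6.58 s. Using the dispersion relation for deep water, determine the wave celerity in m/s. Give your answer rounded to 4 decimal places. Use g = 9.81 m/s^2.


We use the deep-water celerity formula:
C = g * T / (2 * pi)
C = 9.81 * 6.58 / (2 * 3.14159...)
C = 64.549800 / 6.283185
C = 10.2734 m/s

10.2734


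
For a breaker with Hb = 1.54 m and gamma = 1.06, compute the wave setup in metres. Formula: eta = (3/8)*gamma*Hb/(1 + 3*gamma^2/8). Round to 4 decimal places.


eta = (3/8) * gamma * Hb / (1 + 3*gamma^2/8)
Numerator = (3/8) * 1.06 * 1.54 = 0.612150
Denominator = 1 + 3*1.06^2/8 = 1 + 0.421350 = 1.421350
eta = 0.612150 / 1.421350
eta = 0.4307 m

0.4307


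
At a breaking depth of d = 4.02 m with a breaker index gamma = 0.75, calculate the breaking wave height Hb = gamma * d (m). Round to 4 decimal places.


Hb = gamma * d
Hb = 0.75 * 4.02
Hb = 3.0150 m

3.0150


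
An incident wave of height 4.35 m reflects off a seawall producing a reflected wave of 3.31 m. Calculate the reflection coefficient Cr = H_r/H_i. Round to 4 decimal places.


Cr = H_r / H_i
Cr = 3.31 / 4.35
Cr = 0.7609

0.7609


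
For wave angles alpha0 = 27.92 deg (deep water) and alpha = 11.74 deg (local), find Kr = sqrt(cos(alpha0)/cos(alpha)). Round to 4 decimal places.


Kr = sqrt(cos(alpha0) / cos(alpha))
cos(27.92) = 0.883602
cos(11.74) = 0.979081
Kr = sqrt(0.883602 / 0.979081)
Kr = sqrt(0.902481)
Kr = 0.9500

0.9500


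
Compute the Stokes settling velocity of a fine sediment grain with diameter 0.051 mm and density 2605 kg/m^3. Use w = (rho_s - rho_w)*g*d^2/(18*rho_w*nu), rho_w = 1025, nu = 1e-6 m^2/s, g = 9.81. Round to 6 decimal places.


w = (rho_s - rho_w) * g * d^2 / (18 * rho_w * nu)
d = 0.051 mm = 0.000051 m
rho_s - rho_w = 2605 - 1025 = 1580
Numerator = 1580 * 9.81 * (0.000051)^2 = 0.000040314980
Denominator = 18 * 1025 * 1e-6 = 0.018450
w = 0.002185 m/s

0.002185


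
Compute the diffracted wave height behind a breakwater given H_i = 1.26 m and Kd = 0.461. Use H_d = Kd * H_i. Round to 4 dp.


H_d = Kd * H_i
H_d = 0.461 * 1.26
H_d = 0.5809 m

0.5809


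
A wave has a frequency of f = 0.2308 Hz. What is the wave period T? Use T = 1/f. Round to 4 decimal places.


T = 1 / f
T = 1 / 0.2308
T = 4.3328 s

4.3328


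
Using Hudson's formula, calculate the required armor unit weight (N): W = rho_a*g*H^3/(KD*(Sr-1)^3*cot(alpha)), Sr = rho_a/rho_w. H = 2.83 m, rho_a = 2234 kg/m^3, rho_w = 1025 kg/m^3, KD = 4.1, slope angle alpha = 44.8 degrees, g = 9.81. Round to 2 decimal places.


Sr = rho_a / rho_w = 2234 / 1025 = 2.179512
(Sr - 1) = 1.179512
(Sr - 1)^3 = 1.640995
cot(44.8) = 1 / tan(44.8) = 1 / 0.993043 = 1.007006
Numerator = 2234 * 9.81 * 2.83^3 = 496719.8123
Denominator = 4.1 * 1.640995 * 1.007006 = 6.775216
W = 496719.8123 / 6.775216
W = 73314.24 N

73314.24


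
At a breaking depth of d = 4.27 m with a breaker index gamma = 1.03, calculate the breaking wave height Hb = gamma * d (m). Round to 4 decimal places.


Hb = gamma * d
Hb = 1.03 * 4.27
Hb = 4.3981 m

4.3981


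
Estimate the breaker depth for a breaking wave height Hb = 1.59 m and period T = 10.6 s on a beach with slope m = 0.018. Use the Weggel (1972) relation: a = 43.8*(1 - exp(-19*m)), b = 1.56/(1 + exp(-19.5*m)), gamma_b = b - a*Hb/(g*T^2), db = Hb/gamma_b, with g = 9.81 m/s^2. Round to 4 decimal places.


a = 43.8 * (1 - exp(-19 * m))
exp(-19 * 0.018) = exp(-0.3420) = 0.710348
a = 43.8 * (1 - 0.710348) = 12.686749
b = 1.56 / (1 + exp(-19.5 * m))
exp(-19.5 * 0.018) = exp(-0.3510) = 0.703984
b = 1.56 / (1 + 0.703984) = 0.915502
Hb / (g * T^2) = 1.59 / (9.81 * 10.6^2) = 1.59 / 1102.2516 = 0.00144250
gamma_b = b - a * Hb/(g*T^2) = 0.915502 - 12.686749 * 0.00144250 = 0.897201
db = Hb / gamma_b = 1.59 / 0.897201
db = 1.7722 m

1.7722


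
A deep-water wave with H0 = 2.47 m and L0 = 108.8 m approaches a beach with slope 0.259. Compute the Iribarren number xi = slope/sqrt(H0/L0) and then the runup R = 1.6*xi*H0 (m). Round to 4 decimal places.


xi = slope / sqrt(H0/L0)
H0/L0 = 2.47/108.8 = 0.022702
sqrt(0.022702) = 0.150673
xi = 0.259 / 0.150673 = 1.718960
R = 1.6 * xi * H0 = 1.6 * 1.718960 * 2.47
R = 6.7933 m

6.7933


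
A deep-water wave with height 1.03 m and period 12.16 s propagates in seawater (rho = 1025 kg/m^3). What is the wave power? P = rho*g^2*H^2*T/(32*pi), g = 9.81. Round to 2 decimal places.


P = rho * g^2 * H^2 * T / (32 * pi)
P = 1025 * 9.81^2 * 1.03^2 * 12.16 / (32 * pi)
P = 1025 * 96.2361 * 1.0609 * 12.16 / 100.53096
P = 12658.14 W/m

12658.14


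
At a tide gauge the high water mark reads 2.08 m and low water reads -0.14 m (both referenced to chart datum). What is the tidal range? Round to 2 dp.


Tidal range = High water - Low water
Tidal range = 2.08 - (-0.14)
Tidal range = 2.22 m

2.22


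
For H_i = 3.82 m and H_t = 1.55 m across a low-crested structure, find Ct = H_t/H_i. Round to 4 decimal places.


Ct = H_t / H_i
Ct = 1.55 / 3.82
Ct = 0.4058

0.4058


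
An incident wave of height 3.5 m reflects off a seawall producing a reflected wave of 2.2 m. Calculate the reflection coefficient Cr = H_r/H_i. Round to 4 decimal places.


Cr = H_r / H_i
Cr = 2.2 / 3.5
Cr = 0.6286

0.6286


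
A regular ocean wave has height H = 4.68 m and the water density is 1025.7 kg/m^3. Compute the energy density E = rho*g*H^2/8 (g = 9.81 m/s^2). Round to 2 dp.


E = (1/8) * rho * g * H^2
E = (1/8) * 1025.7 * 9.81 * 4.68^2
E = 0.125 * 1025.7 * 9.81 * 21.9024
E = 27548.06 J/m^2

27548.06


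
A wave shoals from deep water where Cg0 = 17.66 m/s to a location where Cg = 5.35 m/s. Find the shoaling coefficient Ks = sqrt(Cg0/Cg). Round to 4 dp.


Ks = sqrt(Cg0 / Cg)
Ks = sqrt(17.66 / 5.35)
Ks = sqrt(3.3009)
Ks = 1.8168

1.8168


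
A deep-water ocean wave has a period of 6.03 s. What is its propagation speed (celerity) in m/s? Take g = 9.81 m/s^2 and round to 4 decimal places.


We use the deep-water celerity formula:
C = g * T / (2 * pi)
C = 9.81 * 6.03 / (2 * 3.14159...)
C = 59.154300 / 6.283185
C = 9.4147 m/s

9.4147


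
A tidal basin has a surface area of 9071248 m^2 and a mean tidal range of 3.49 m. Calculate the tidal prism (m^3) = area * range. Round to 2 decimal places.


Tidal prism = Area * Tidal range
P = 9071248 * 3.49
P = 31658655.52 m^3

31658655.52


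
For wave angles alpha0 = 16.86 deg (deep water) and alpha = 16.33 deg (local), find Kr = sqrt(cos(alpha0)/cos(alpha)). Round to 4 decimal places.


Kr = sqrt(cos(alpha0) / cos(alpha))
cos(16.86) = 0.957016
cos(16.33) = 0.959658
Kr = sqrt(0.957016 / 0.959658)
Kr = sqrt(0.997247)
Kr = 0.9986

0.9986


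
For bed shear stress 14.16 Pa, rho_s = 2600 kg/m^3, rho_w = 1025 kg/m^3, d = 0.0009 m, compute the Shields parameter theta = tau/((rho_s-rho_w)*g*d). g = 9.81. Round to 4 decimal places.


theta = tau / ((rho_s - rho_w) * g * d)
rho_s - rho_w = 2600 - 1025 = 1575
Denominator = 1575 * 9.81 * 0.0009 = 13.905675
theta = 14.16 / 13.905675
theta = 1.0183

1.0183


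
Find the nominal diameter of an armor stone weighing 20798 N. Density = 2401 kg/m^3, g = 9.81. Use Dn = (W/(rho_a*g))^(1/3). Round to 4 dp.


V = W / (rho_a * g)
V = 20798 / (2401 * 9.81)
V = 20798 / 23553.81
V = 0.882999 m^3
Dn = V^(1/3) = 0.882999^(1/3)
Dn = 0.9594 m

0.9594


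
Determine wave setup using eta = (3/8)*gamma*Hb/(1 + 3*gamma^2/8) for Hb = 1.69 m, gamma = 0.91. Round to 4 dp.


eta = (3/8) * gamma * Hb / (1 + 3*gamma^2/8)
Numerator = (3/8) * 0.91 * 1.69 = 0.576712
Denominator = 1 + 3*0.91^2/8 = 1 + 0.310538 = 1.310538
eta = 0.576712 / 1.310538
eta = 0.4401 m

0.4401


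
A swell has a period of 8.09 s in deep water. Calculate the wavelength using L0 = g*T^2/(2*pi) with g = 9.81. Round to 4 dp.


L0 = g * T^2 / (2 * pi)
L0 = 9.81 * 8.09^2 / (2 * pi)
L0 = 9.81 * 65.4481 / 6.28319
L0 = 642.0459 / 6.28319
L0 = 102.1848 m

102.1848


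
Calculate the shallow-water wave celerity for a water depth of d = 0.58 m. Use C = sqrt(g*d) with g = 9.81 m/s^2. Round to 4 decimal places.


Using the shallow-water approximation:
C = sqrt(g * d) = sqrt(9.81 * 0.58)
C = sqrt(5.6898)
C = 2.3853 m/s

2.3853


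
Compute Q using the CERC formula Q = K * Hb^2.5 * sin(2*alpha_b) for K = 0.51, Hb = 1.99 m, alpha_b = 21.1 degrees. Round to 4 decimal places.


Q = K * Hb^2.5 * sin(2 * alpha_b)
Hb^2.5 = 1.99^2.5 = 5.586409
sin(2 * 21.1) = sin(42.2) = 0.671721
Q = 0.51 * 5.586409 * 0.671721
Q = 1.9138 m^3/s

1.9138


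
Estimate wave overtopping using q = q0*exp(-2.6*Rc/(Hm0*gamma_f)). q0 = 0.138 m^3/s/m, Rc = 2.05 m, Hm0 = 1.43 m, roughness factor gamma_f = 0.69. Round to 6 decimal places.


q = q0 * exp(-2.6 * Rc / (Hm0 * gamma_f))
Exponent = -2.6 * 2.05 / (1.43 * 0.69)
= -2.6 * 2.05 / 0.9867
= -5.401845
exp(-5.401845) = 0.004508
q = 0.138 * 0.004508
q = 0.000622 m^3/s/m

0.000622


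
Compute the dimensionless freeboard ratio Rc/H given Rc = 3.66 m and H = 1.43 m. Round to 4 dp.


Relative freeboard = Rc / H
= 3.66 / 1.43
= 2.5594

2.5594


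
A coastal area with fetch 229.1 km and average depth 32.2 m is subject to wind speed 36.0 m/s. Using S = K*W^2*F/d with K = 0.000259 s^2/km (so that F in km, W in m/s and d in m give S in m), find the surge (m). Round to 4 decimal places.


S = K * W^2 * F / d
W^2 = 36.0^2 = 1296.00
S = 0.000259 * 1296.00 * 229.1 / 32.2
Numerator = 0.000259 * 1296.00 * 229.1 = 76.900622
S = 76.900622 / 32.2 = 2.3882 m

2.3882


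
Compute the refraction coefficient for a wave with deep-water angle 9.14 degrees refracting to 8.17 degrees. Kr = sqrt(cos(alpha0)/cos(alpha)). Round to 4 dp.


Kr = sqrt(cos(alpha0) / cos(alpha))
cos(9.14) = 0.987303
cos(8.17) = 0.989851
Kr = sqrt(0.987303 / 0.989851)
Kr = sqrt(0.997426)
Kr = 0.9987

0.9987


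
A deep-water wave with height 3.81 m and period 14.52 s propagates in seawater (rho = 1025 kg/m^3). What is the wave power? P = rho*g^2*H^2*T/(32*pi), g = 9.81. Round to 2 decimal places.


P = rho * g^2 * H^2 * T / (32 * pi)
P = 1025 * 9.81^2 * 3.81^2 * 14.52 / (32 * pi)
P = 1025 * 96.2361 * 14.5161 * 14.52 / 100.53096
P = 206813.36 W/m

206813.36


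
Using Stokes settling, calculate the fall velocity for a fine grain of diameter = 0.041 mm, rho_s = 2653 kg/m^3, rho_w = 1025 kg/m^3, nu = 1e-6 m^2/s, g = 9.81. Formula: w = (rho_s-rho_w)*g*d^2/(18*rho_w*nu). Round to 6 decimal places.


w = (rho_s - rho_w) * g * d^2 / (18 * rho_w * nu)
d = 0.041 mm = 0.000041 m
rho_s - rho_w = 2653 - 1025 = 1628
Numerator = 1628 * 9.81 * (0.000041)^2 = 0.000026846713
Denominator = 18 * 1025 * 1e-6 = 0.018450
w = 0.001455 m/s

0.001455


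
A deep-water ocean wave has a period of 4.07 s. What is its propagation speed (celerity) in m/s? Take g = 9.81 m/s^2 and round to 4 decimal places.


We use the deep-water celerity formula:
C = g * T / (2 * pi)
C = 9.81 * 4.07 / (2 * 3.14159...)
C = 39.926700 / 6.283185
C = 6.3545 m/s

6.3545


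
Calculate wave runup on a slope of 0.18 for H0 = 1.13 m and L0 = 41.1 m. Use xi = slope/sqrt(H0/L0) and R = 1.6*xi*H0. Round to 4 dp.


xi = slope / sqrt(H0/L0)
H0/L0 = 1.13/41.1 = 0.027494
sqrt(0.027494) = 0.165813
xi = 0.18 / 0.165813 = 1.085561
R = 1.6 * xi * H0 = 1.6 * 1.085561 * 1.13
R = 1.9627 m

1.9627


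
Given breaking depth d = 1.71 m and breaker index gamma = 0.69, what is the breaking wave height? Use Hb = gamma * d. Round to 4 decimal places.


Hb = gamma * d
Hb = 0.69 * 1.71
Hb = 1.1799 m

1.1799


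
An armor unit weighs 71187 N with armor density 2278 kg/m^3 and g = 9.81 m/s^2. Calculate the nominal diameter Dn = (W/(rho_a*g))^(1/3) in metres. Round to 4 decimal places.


V = W / (rho_a * g)
V = 71187 / (2278 * 9.81)
V = 71187 / 22347.18
V = 3.185503 m^3
Dn = V^(1/3) = 3.185503^(1/3)
Dn = 1.4714 m

1.4714


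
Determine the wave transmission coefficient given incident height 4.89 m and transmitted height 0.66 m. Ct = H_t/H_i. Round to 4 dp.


Ct = H_t / H_i
Ct = 0.66 / 4.89
Ct = 0.1350

0.1350


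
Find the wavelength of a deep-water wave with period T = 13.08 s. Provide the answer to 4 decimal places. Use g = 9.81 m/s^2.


L0 = g * T^2 / (2 * pi)
L0 = 9.81 * 13.08^2 / (2 * pi)
L0 = 9.81 * 171.0864 / 6.28319
L0 = 1678.3576 / 6.28319
L0 = 267.1189 m

267.1189


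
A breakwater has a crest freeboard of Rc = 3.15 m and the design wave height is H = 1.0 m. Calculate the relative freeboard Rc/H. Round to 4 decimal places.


Relative freeboard = Rc / H
= 3.15 / 1.0
= 3.1500

3.1500


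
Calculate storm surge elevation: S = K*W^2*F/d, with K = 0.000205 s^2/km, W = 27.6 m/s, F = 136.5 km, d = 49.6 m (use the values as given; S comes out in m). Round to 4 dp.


S = K * W^2 * F / d
W^2 = 27.6^2 = 761.76
S = 0.000205 * 761.76 * 136.5 / 49.6
Numerator = 0.000205 * 761.76 * 136.5 = 21.315949
S = 21.315949 / 49.6 = 0.4298 m

0.4298


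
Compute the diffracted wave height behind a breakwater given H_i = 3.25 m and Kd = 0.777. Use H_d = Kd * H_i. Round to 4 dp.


H_d = Kd * H_i
H_d = 0.777 * 3.25
H_d = 2.5253 m

2.5253


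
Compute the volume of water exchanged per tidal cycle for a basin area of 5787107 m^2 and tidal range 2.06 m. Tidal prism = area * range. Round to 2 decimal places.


Tidal prism = Area * Tidal range
P = 5787107 * 2.06
P = 11921440.42 m^3

11921440.42


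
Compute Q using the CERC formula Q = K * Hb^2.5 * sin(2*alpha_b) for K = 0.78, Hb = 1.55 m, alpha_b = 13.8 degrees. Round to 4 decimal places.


Q = K * Hb^2.5 * sin(2 * alpha_b)
Hb^2.5 = 1.55^2.5 = 2.991088
sin(2 * 13.8) = sin(27.6) = 0.463296
Q = 0.78 * 2.991088 * 0.463296
Q = 1.0809 m^3/s

1.0809


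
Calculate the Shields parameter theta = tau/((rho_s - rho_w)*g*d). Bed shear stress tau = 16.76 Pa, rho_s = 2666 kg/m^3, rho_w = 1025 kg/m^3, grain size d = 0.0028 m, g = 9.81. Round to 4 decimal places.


theta = tau / ((rho_s - rho_w) * g * d)
rho_s - rho_w = 2666 - 1025 = 1641
Denominator = 1641 * 9.81 * 0.0028 = 45.074988
theta = 16.76 / 45.074988
theta = 0.3718

0.3718


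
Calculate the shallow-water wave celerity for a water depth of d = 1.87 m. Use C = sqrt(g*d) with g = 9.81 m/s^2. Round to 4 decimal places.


Using the shallow-water approximation:
C = sqrt(g * d) = sqrt(9.81 * 1.87)
C = sqrt(18.3447)
C = 4.2831 m/s

4.2831


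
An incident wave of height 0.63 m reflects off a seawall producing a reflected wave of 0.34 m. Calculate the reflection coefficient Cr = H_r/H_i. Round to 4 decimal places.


Cr = H_r / H_i
Cr = 0.34 / 0.63
Cr = 0.5397

0.5397


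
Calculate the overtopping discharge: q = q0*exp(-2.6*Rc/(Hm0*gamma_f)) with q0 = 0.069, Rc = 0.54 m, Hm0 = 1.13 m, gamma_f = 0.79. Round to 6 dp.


q = q0 * exp(-2.6 * Rc / (Hm0 * gamma_f))
Exponent = -2.6 * 0.54 / (1.13 * 0.79)
= -2.6 * 0.54 / 0.8927
= -1.572757
exp(-1.572757) = 0.207472
q = 0.069 * 0.207472
q = 0.014316 m^3/s/m

0.014316


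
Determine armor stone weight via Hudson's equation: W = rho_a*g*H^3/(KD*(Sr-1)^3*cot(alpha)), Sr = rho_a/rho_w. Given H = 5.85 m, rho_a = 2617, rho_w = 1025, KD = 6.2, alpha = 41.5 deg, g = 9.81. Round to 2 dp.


Sr = rho_a / rho_w = 2617 / 1025 = 2.553171
(Sr - 1) = 1.553171
(Sr - 1)^3 = 3.746775
cot(41.5) = 1 / tan(41.5) = 1 / 0.884725 = 1.130294
Numerator = 2617 * 9.81 * 5.85^3 = 5139730.2723
Denominator = 6.2 * 3.746775 * 1.130294 = 26.256743
W = 5139730.2723 / 26.256743
W = 195748.96 N

195748.96


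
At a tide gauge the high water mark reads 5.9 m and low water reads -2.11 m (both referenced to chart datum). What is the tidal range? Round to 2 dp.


Tidal range = High water - Low water
Tidal range = 5.9 - (-2.11)
Tidal range = 8.01 m

8.01


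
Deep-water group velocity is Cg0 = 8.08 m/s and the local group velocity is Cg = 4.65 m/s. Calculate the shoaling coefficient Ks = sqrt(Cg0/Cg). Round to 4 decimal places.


Ks = sqrt(Cg0 / Cg)
Ks = sqrt(8.08 / 4.65)
Ks = sqrt(1.7376)
Ks = 1.3182

1.3182


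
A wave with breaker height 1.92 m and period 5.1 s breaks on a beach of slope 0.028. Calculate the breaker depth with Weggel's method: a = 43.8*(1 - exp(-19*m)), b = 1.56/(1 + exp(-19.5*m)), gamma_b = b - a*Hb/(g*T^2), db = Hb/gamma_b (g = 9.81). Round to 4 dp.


a = 43.8 * (1 - exp(-19 * m))
exp(-19 * 0.028) = exp(-0.5320) = 0.587429
a = 43.8 * (1 - 0.587429) = 18.070613
b = 1.56 / (1 + exp(-19.5 * m))
exp(-19.5 * 0.028) = exp(-0.5460) = 0.579262
b = 1.56 / (1 + 0.579262) = 0.987803
Hb / (g * T^2) = 1.92 / (9.81 * 5.1^2) = 1.92 / 255.1581 = 0.00752475
gamma_b = b - a * Hb/(g*T^2) = 0.987803 - 18.070613 * 0.00752475 = 0.851826
db = Hb / gamma_b = 1.92 / 0.851826
db = 2.2540 m

2.2540


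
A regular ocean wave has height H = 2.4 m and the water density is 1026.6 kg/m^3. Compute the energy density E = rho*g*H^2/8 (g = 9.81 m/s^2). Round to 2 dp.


E = (1/8) * rho * g * H^2
E = (1/8) * 1026.6 * 9.81 * 2.4^2
E = 0.125 * 1026.6 * 9.81 * 5.7600
E = 7251.08 J/m^2

7251.08


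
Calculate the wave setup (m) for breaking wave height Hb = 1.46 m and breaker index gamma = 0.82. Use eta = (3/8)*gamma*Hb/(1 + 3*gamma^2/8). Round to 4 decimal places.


eta = (3/8) * gamma * Hb / (1 + 3*gamma^2/8)
Numerator = (3/8) * 0.82 * 1.46 = 0.448950
Denominator = 1 + 3*0.82^2/8 = 1 + 0.252150 = 1.252150
eta = 0.448950 / 1.252150
eta = 0.3585 m

0.3585


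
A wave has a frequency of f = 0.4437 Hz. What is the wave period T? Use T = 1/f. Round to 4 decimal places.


T = 1 / f
T = 1 / 0.4437
T = 2.2538 s

2.2538


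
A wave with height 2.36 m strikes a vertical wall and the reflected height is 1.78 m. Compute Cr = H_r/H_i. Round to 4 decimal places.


Cr = H_r / H_i
Cr = 1.78 / 2.36
Cr = 0.7542

0.7542


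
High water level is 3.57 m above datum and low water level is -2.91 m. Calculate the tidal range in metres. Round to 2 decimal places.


Tidal range = High water - Low water
Tidal range = 3.57 - (-2.91)
Tidal range = 6.48 m

6.48


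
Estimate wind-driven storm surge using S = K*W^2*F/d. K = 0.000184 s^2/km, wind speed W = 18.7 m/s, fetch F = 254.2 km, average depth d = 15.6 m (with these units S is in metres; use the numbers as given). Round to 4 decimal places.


S = K * W^2 * F / d
W^2 = 18.7^2 = 349.69
S = 0.000184 * 349.69 * 254.2 / 15.6
Numerator = 0.000184 * 349.69 * 254.2 = 16.355980
S = 16.355980 / 15.6 = 1.0485 m

1.0485


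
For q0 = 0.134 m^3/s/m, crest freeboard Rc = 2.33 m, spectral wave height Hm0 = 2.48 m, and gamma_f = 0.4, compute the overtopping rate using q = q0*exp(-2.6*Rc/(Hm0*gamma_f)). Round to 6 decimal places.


q = q0 * exp(-2.6 * Rc / (Hm0 * gamma_f))
Exponent = -2.6 * 2.33 / (2.48 * 0.4)
= -2.6 * 2.33 / 0.9920
= -6.106855
exp(-6.106855) = 0.002228
q = 0.134 * 0.002228
q = 0.000298 m^3/s/m

0.000298


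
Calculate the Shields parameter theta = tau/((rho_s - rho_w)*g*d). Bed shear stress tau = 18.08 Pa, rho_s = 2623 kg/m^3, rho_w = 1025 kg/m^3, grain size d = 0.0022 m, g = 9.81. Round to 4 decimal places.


theta = tau / ((rho_s - rho_w) * g * d)
rho_s - rho_w = 2623 - 1025 = 1598
Denominator = 1598 * 9.81 * 0.0022 = 34.488036
theta = 18.08 / 34.488036
theta = 0.5242

0.5242


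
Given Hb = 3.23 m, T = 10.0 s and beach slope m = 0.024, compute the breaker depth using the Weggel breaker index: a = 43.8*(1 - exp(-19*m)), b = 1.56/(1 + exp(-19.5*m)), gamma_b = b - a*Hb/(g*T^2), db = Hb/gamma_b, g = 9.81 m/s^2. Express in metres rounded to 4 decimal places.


a = 43.8 * (1 - exp(-19 * m))
exp(-19 * 0.024) = exp(-0.4560) = 0.633814
a = 43.8 * (1 - 0.633814) = 16.038954
b = 1.56 / (1 + exp(-19.5 * m))
exp(-19.5 * 0.024) = exp(-0.4680) = 0.626254
b = 1.56 / (1 + 0.626254) = 0.959260
Hb / (g * T^2) = 3.23 / (9.81 * 10.0^2) = 3.23 / 981.0000 = 0.00329256
gamma_b = b - a * Hb/(g*T^2) = 0.959260 - 16.038954 * 0.00329256 = 0.906451
db = Hb / gamma_b = 3.23 / 0.906451
db = 3.5633 m

3.5633


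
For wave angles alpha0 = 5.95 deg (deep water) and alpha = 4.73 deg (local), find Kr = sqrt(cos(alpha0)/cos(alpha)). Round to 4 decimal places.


Kr = sqrt(cos(alpha0) / cos(alpha))
cos(5.95) = 0.994613
cos(4.73) = 0.996594
Kr = sqrt(0.994613 / 0.996594)
Kr = sqrt(0.998012)
Kr = 0.9990

0.9990


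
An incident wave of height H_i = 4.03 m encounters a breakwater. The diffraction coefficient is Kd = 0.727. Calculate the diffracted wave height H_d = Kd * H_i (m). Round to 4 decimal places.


H_d = Kd * H_i
H_d = 0.727 * 4.03
H_d = 2.9298 m

2.9298


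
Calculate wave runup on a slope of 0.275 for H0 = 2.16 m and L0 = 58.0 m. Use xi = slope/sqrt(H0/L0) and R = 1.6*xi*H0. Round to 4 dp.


xi = slope / sqrt(H0/L0)
H0/L0 = 2.16/58.0 = 0.037241
sqrt(0.037241) = 0.192980
xi = 0.275 / 0.192980 = 1.425016
R = 1.6 * xi * H0 = 1.6 * 1.425016 * 2.16
R = 4.9249 m

4.9249


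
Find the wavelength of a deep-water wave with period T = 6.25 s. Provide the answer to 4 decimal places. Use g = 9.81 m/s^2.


L0 = g * T^2 / (2 * pi)
L0 = 9.81 * 6.25^2 / (2 * pi)
L0 = 9.81 * 39.0625 / 6.28319
L0 = 383.2031 / 6.28319
L0 = 60.9887 m

60.9887


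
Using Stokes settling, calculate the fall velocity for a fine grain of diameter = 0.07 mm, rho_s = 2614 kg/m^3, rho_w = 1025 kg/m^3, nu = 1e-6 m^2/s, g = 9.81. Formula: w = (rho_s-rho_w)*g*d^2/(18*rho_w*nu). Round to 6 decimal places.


w = (rho_s - rho_w) * g * d^2 / (18 * rho_w * nu)
d = 0.07 mm = 0.000070 m
rho_s - rho_w = 2614 - 1025 = 1589
Numerator = 1589 * 9.81 * (0.000070)^2 = 0.000076381641
Denominator = 18 * 1025 * 1e-6 = 0.018450
w = 0.004140 m/s

0.004140


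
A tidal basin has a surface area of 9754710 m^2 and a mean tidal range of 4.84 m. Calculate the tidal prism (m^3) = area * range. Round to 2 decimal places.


Tidal prism = Area * Tidal range
P = 9754710 * 4.84
P = 47212796.40 m^3

47212796.40


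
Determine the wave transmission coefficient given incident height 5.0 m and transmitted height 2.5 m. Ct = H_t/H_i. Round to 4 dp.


Ct = H_t / H_i
Ct = 2.5 / 5.0
Ct = 0.5000

0.5000


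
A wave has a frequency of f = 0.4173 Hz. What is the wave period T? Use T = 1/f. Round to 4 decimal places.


T = 1 / f
T = 1 / 0.4173
T = 2.3964 s

2.3964


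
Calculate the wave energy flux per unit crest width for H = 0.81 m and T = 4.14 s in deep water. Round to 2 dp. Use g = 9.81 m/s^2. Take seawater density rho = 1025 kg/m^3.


P = rho * g^2 * H^2 * T / (32 * pi)
P = 1025 * 9.81^2 * 0.81^2 * 4.14 / (32 * pi)
P = 1025 * 96.2361 * 0.6561 * 4.14 / 100.53096
P = 2665.22 W/m

2665.22


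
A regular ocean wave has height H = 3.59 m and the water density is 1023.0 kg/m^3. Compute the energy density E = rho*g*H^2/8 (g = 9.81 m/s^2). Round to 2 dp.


E = (1/8) * rho * g * H^2
E = (1/8) * 1023.0 * 9.81 * 3.59^2
E = 0.125 * 1023.0 * 9.81 * 12.8881
E = 16167.53 J/m^2

16167.53


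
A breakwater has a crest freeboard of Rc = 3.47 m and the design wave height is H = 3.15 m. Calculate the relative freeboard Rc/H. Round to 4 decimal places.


Relative freeboard = Rc / H
= 3.47 / 3.15
= 1.1016

1.1016


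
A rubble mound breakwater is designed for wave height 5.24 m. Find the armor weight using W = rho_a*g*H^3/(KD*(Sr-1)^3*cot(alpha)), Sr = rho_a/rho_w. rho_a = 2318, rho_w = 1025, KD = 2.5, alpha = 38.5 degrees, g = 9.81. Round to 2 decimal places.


Sr = rho_a / rho_w = 2318 / 1025 = 2.261463
(Sr - 1) = 1.261463
(Sr - 1)^3 = 2.007354
cot(38.5) = 1 / tan(38.5) = 1 / 0.795436 = 1.257172
Numerator = 2318 * 9.81 * 5.24^3 = 3271721.2891
Denominator = 2.5 * 2.007354 * 1.257172 = 6.308975
W = 3271721.2891 / 6.308975
W = 518582.09 N

518582.09


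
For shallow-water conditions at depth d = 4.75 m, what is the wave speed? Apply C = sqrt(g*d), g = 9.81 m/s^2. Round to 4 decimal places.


Using the shallow-water approximation:
C = sqrt(g * d) = sqrt(9.81 * 4.75)
C = sqrt(46.5975)
C = 6.8262 m/s

6.8262


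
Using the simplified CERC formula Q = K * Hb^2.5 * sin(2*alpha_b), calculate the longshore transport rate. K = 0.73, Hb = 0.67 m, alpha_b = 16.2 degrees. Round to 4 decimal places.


Q = K * Hb^2.5 * sin(2 * alpha_b)
Hb^2.5 = 0.67^2.5 = 0.367440
sin(2 * 16.2) = sin(32.4) = 0.535827
Q = 0.73 * 0.367440 * 0.535827
Q = 0.1437 m^3/s

0.1437


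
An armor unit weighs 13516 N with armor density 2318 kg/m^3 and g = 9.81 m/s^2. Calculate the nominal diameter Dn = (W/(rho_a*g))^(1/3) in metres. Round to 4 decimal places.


V = W / (rho_a * g)
V = 13516 / (2318 * 9.81)
V = 13516 / 22739.58
V = 0.594382 m^3
Dn = V^(1/3) = 0.594382^(1/3)
Dn = 0.8408 m

0.8408


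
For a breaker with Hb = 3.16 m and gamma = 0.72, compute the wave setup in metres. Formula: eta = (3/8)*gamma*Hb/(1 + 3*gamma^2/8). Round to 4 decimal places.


eta = (3/8) * gamma * Hb / (1 + 3*gamma^2/8)
Numerator = (3/8) * 0.72 * 3.16 = 0.853200
Denominator = 1 + 3*0.72^2/8 = 1 + 0.194400 = 1.194400
eta = 0.853200 / 1.194400
eta = 0.7143 m

0.7143


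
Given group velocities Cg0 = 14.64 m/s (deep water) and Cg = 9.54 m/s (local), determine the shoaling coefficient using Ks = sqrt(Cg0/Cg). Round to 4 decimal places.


Ks = sqrt(Cg0 / Cg)
Ks = sqrt(14.64 / 9.54)
Ks = sqrt(1.5346)
Ks = 1.2388

1.2388


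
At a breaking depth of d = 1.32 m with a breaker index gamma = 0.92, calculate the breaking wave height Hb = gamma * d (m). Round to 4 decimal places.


Hb = gamma * d
Hb = 0.92 * 1.32
Hb = 1.2144 m

1.2144


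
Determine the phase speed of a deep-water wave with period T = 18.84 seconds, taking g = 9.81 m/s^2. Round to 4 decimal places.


We use the deep-water celerity formula:
C = g * T / (2 * pi)
C = 9.81 * 18.84 / (2 * 3.14159...)
C = 184.820400 / 6.283185
C = 29.4151 m/s

29.4151


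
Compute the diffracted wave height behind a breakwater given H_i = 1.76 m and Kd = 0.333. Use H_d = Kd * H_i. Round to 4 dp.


H_d = Kd * H_i
H_d = 0.333 * 1.76
H_d = 0.5861 m

0.5861


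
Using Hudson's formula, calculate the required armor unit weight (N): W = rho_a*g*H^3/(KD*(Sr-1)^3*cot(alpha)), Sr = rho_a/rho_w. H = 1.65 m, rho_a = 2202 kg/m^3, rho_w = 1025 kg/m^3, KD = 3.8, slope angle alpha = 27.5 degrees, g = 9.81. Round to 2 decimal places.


Sr = rho_a / rho_w = 2202 / 1025 = 2.148293
(Sr - 1) = 1.148293
(Sr - 1)^3 = 1.514111
cot(27.5) = 1 / tan(27.5) = 1 / 0.520567 = 1.920982
Numerator = 2202 * 9.81 * 1.65^3 = 97037.1772
Denominator = 3.8 * 1.514111 * 1.920982 = 11.052607
W = 97037.1772 / 11.052607
W = 8779.57 N

8779.57


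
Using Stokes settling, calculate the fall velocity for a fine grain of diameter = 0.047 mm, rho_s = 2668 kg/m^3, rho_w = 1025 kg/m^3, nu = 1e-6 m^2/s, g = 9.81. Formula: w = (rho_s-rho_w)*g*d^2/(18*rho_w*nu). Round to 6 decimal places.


w = (rho_s - rho_w) * g * d^2 / (18 * rho_w * nu)
d = 0.047 mm = 0.000047 m
rho_s - rho_w = 2668 - 1025 = 1643
Numerator = 1643 * 9.81 * (0.000047)^2 = 0.000035604286
Denominator = 18 * 1025 * 1e-6 = 0.018450
w = 0.001930 m/s

0.001930


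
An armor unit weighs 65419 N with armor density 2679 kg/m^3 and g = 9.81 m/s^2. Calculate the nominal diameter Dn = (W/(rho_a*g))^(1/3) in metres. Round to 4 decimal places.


V = W / (rho_a * g)
V = 65419 / (2679 * 9.81)
V = 65419 / 26280.99
V = 2.489214 m^3
Dn = V^(1/3) = 2.489214^(1/3)
Dn = 1.3553 m

1.3553


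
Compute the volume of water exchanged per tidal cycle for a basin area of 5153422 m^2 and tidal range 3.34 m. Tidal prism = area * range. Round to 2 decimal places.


Tidal prism = Area * Tidal range
P = 5153422 * 3.34
P = 17212429.48 m^3

17212429.48


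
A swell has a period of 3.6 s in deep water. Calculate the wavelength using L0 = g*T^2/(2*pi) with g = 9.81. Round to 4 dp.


L0 = g * T^2 / (2 * pi)
L0 = 9.81 * 3.6^2 / (2 * pi)
L0 = 9.81 * 12.9600 / 6.28319
L0 = 127.1376 / 6.28319
L0 = 20.2346 m

20.2346


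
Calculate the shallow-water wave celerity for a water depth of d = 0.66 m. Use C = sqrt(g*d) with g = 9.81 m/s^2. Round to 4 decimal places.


Using the shallow-water approximation:
C = sqrt(g * d) = sqrt(9.81 * 0.66)
C = sqrt(6.4746)
C = 2.5445 m/s

2.5445


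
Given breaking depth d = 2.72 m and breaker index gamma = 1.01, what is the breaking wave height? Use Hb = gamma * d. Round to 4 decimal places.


Hb = gamma * d
Hb = 1.01 * 2.72
Hb = 2.7472 m

2.7472


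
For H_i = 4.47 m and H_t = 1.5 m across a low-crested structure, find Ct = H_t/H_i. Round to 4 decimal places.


Ct = H_t / H_i
Ct = 1.5 / 4.47
Ct = 0.3356

0.3356


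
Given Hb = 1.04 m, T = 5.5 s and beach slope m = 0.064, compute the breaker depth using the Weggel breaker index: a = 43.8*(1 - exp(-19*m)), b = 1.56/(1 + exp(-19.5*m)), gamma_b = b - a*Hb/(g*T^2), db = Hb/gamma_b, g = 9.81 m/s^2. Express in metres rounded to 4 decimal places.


a = 43.8 * (1 - exp(-19 * m))
exp(-19 * 0.064) = exp(-1.2160) = 0.296413
a = 43.8 * (1 - 0.296413) = 30.817091
b = 1.56 / (1 + exp(-19.5 * m))
exp(-19.5 * 0.064) = exp(-1.2480) = 0.287078
b = 1.56 / (1 + 0.287078) = 1.212047
Hb / (g * T^2) = 1.04 / (9.81 * 5.5^2) = 1.04 / 296.7525 = 0.00350460
gamma_b = b - a * Hb/(g*T^2) = 1.212047 - 30.817091 * 0.00350460 = 1.104046
db = Hb / gamma_b = 1.04 / 1.104046
db = 0.9420 m

0.9420


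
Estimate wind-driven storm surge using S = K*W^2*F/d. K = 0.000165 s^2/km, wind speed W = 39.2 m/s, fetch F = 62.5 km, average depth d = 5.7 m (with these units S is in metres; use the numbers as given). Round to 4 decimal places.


S = K * W^2 * F / d
W^2 = 39.2^2 = 1536.64
S = 0.000165 * 1536.64 * 62.5 / 5.7
Numerator = 0.000165 * 1536.64 * 62.5 = 15.846600
S = 15.846600 / 5.7 = 2.7801 m

2.7801


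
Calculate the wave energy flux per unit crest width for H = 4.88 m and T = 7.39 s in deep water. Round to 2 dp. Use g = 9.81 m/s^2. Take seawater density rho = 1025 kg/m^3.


P = rho * g^2 * H^2 * T / (32 * pi)
P = 1025 * 9.81^2 * 4.88^2 * 7.39 / (32 * pi)
P = 1025 * 96.2361 * 23.8144 * 7.39 / 100.53096
P = 172681.62 W/m

172681.62


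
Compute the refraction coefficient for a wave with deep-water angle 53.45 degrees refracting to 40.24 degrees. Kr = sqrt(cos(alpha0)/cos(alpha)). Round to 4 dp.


Kr = sqrt(cos(alpha0) / cos(alpha))
cos(53.45) = 0.595524
cos(40.24) = 0.763345
Kr = sqrt(0.595524 / 0.763345)
Kr = sqrt(0.780150)
Kr = 0.8833

0.8833


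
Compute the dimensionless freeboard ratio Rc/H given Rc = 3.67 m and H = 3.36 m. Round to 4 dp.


Relative freeboard = Rc / H
= 3.67 / 3.36
= 1.0923

1.0923


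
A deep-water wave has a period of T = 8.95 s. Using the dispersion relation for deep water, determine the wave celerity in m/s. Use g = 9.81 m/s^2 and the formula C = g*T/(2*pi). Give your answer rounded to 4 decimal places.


We use the deep-water celerity formula:
C = g * T / (2 * pi)
C = 9.81 * 8.95 / (2 * 3.14159...)
C = 87.799500 / 6.283185
C = 13.9737 m/s

13.9737


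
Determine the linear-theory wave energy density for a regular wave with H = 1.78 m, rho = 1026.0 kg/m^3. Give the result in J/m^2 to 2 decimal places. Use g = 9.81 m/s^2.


E = (1/8) * rho * g * H^2
E = (1/8) * 1026.0 * 9.81 * 1.78^2
E = 0.125 * 1026.0 * 9.81 * 3.1684
E = 3986.27 J/m^2

3986.27


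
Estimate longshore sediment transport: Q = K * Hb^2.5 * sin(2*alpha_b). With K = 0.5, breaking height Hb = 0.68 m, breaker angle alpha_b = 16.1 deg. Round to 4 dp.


Q = K * Hb^2.5 * sin(2 * alpha_b)
Hb^2.5 = 0.68^2.5 = 0.381305
sin(2 * 16.1) = sin(32.2) = 0.532876
Q = 0.5 * 0.381305 * 0.532876
Q = 0.1016 m^3/s

0.1016


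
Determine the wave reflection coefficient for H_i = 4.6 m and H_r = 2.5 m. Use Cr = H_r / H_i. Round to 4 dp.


Cr = H_r / H_i
Cr = 2.5 / 4.6
Cr = 0.5435

0.5435


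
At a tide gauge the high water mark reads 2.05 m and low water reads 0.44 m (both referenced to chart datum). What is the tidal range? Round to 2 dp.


Tidal range = High water - Low water
Tidal range = 2.05 - (0.44)
Tidal range = 1.61 m

1.61


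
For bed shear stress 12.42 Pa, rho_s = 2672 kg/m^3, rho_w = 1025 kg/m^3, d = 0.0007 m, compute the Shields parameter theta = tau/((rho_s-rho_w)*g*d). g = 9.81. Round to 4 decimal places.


theta = tau / ((rho_s - rho_w) * g * d)
rho_s - rho_w = 2672 - 1025 = 1647
Denominator = 1647 * 9.81 * 0.0007 = 11.309949
theta = 12.42 / 11.309949
theta = 1.0981

1.0981


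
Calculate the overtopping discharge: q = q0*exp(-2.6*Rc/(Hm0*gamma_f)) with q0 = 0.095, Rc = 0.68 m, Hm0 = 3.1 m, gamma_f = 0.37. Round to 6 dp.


q = q0 * exp(-2.6 * Rc / (Hm0 * gamma_f))
Exponent = -2.6 * 0.68 / (3.1 * 0.37)
= -2.6 * 0.68 / 1.1470
= -1.541412
exp(-1.541412) = 0.214079
q = 0.095 * 0.214079
q = 0.020337 m^3/s/m

0.020337
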